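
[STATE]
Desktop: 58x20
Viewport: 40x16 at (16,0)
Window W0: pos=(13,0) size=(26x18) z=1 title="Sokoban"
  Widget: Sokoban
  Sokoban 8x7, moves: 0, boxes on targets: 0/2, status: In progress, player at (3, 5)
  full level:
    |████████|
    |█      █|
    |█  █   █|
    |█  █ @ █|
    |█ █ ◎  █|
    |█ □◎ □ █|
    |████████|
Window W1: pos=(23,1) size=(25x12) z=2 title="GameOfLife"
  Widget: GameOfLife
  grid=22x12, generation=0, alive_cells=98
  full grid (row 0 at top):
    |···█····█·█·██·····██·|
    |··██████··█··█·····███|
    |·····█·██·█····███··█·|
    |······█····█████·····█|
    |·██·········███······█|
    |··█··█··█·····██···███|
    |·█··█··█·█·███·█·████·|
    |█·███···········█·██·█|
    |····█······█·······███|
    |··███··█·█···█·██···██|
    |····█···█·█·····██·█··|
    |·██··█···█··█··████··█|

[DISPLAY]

━━━━━━━━━━━━━━━━━━━━━━┓                 
okoban ┏━━━━━━━━━━━━━━━━━━━━━━━┓        
───────┃ GameOfLife            ┃        
██████ ┠───────────────────────┨        
     █ ┃Gen: 0                 ┃        
 █   █ ┃·····█·██·█····███··█· ┃        
 █ @ █ ┃······█····█████·····█ ┃        
█ ◎  █ ┃·██·········███······█ ┃        
□◎ □ █ ┃··█··█··█·····██···███ ┃        
██████ ┃·█··█··█·█·███·█·████· ┃        
ves: 0 ┃█·███···········█·██·█ ┃        
       ┃····█······█·······███ ┃        
       ┗━━━━━━━━━━━━━━━━━━━━━━━┛        
                      ┃                 
                      ┃                 
                      ┃                 


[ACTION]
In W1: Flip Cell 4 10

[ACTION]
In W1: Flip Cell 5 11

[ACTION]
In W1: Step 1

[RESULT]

━━━━━━━━━━━━━━━━━━━━━━┓                 
okoban ┏━━━━━━━━━━━━━━━━━━━━━━━┓        
───────┃ GameOfLife            ┃        
██████ ┠───────────────────────┨        
     █ ┃Gen: 1                 ┃        
 █   █ ┃···█····███····██··█·· ┃        
 █ @ █ ┃······██·██·········██ ┃        
█ ◎  █ ┃·██·······█··········█ ┃        
□◎ □ █ ┃··██····██·····██····█ ┃        
██████ ┃·█··██··█·████·█·█···· ┃        
ves: 0 ┃·██·██····██····█····█ ┃        
       ┃·█···█·········████··· ┃        
       ┗━━━━━━━━━━━━━━━━━━━━━━━┛        
                      ┃                 
                      ┃                 
                      ┃                 


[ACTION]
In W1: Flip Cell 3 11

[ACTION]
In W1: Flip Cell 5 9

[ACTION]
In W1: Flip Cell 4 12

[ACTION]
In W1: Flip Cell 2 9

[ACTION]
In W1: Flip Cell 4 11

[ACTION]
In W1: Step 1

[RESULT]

━━━━━━━━━━━━━━━━━━━━━━┓                 
okoban ┏━━━━━━━━━━━━━━━━━━━━━━━┓        
───────┃ GameOfLife            ┃        
██████ ┠───────────────────────┨        
     █ ┃Gen: 2                 ┃        
 █   █ ┃··███·███···██████·█·█ ┃        
 █ @ █ ┃··█····██···█·······██ ┃        
█ ◎  █ ┃·███···██···█········█ ┃        
□◎ □ █ ┃···██········████····· ┃        
██████ ┃·█···█····█·█·██·█···· ┃        
ves: 0 ┃████··█··██···█···█··· ┃        
       ┃·███··█····█······█··· ┃        
       ┗━━━━━━━━━━━━━━━━━━━━━━━┛        
                      ┃                 
                      ┃                 
                      ┃                 


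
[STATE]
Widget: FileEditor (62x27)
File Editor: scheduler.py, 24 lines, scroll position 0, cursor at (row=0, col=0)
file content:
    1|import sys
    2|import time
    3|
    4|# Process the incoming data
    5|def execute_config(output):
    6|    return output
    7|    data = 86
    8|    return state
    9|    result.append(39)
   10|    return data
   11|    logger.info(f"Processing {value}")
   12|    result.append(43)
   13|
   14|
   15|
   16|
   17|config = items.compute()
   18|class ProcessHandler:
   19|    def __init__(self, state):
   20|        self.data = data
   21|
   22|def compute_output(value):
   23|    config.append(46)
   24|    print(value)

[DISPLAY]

█mport sys                                                   ▲
import time                                                  █
                                                             ░
# Process the incoming data                                  ░
def execute_config(output):                                  ░
    return output                                            ░
    data = 86                                                ░
    return state                                             ░
    result.append(39)                                        ░
    return data                                              ░
    logger.info(f"Processing {value}")                       ░
    result.append(43)                                        ░
                                                             ░
                                                             ░
                                                             ░
                                                             ░
config = items.compute()                                     ░
class ProcessHandler:                                        ░
    def __init__(self, state):                               ░
        self.data = data                                     ░
                                                             ░
def compute_output(value):                                   ░
    config.append(46)                                        ░
    print(value)                                             ░
                                                             ░
                                                             ░
                                                             ▼


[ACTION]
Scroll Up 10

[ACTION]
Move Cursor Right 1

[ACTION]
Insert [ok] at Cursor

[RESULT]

iok█port sys                                                 ▲
import time                                                  █
                                                             ░
# Process the incoming data                                  ░
def execute_config(output):                                  ░
    return output                                            ░
    data = 86                                                ░
    return state                                             ░
    result.append(39)                                        ░
    return data                                              ░
    logger.info(f"Processing {value}")                       ░
    result.append(43)                                        ░
                                                             ░
                                                             ░
                                                             ░
                                                             ░
config = items.compute()                                     ░
class ProcessHandler:                                        ░
    def __init__(self, state):                               ░
        self.data = data                                     ░
                                                             ░
def compute_output(value):                                   ░
    config.append(46)                                        ░
    print(value)                                             ░
                                                             ░
                                                             ░
                                                             ▼


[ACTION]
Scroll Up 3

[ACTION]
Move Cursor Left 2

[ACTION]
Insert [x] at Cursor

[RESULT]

ix█kmport sys                                                ▲
import time                                                  █
                                                             ░
# Process the incoming data                                  ░
def execute_config(output):                                  ░
    return output                                            ░
    data = 86                                                ░
    return state                                             ░
    result.append(39)                                        ░
    return data                                              ░
    logger.info(f"Processing {value}")                       ░
    result.append(43)                                        ░
                                                             ░
                                                             ░
                                                             ░
                                                             ░
config = items.compute()                                     ░
class ProcessHandler:                                        ░
    def __init__(self, state):                               ░
        self.data = data                                     ░
                                                             ░
def compute_output(value):                                   ░
    config.append(46)                                        ░
    print(value)                                             ░
                                                             ░
                                                             ░
                                                             ▼


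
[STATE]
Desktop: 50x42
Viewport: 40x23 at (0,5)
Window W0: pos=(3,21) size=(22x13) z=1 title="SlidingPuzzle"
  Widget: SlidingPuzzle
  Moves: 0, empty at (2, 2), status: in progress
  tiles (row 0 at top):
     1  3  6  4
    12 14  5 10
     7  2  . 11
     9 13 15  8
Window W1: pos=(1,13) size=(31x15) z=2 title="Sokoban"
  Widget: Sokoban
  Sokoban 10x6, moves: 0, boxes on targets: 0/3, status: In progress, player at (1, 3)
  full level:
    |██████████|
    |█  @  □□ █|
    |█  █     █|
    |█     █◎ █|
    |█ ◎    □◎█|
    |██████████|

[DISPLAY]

                                        
                                        
                                        
                                        
                                        
                                        
                                        
                                        
 ┏━━━━━━━━━━━━━━━━━━━━━━━━━━━━━┓        
 ┃ Sokoban                     ┃        
 ┠─────────────────────────────┨        
 ┃██████████                   ┃        
 ┃█  @  □□ █                   ┃        
 ┃█  █     █                   ┃        
 ┃█     █◎ █                   ┃        
 ┃█ ◎    □◎█                   ┃        
 ┃██████████                   ┃        
 ┃Moves: 0  0/3                ┃        
 ┃                             ┃        
 ┃                             ┃        
 ┃                             ┃        
 ┃                             ┃        
 ┗━━━━━━━━━━━━━━━━━━━━━━━━━━━━━┛        


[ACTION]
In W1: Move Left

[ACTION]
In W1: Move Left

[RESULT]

                                        
                                        
                                        
                                        
                                        
                                        
                                        
                                        
 ┏━━━━━━━━━━━━━━━━━━━━━━━━━━━━━┓        
 ┃ Sokoban                     ┃        
 ┠─────────────────────────────┨        
 ┃██████████                   ┃        
 ┃█@    □□ █                   ┃        
 ┃█  █     █                   ┃        
 ┃█     █◎ █                   ┃        
 ┃█ ◎    □◎█                   ┃        
 ┃██████████                   ┃        
 ┃Moves: 2  0/3                ┃        
 ┃                             ┃        
 ┃                             ┃        
 ┃                             ┃        
 ┃                             ┃        
 ┗━━━━━━━━━━━━━━━━━━━━━━━━━━━━━┛        


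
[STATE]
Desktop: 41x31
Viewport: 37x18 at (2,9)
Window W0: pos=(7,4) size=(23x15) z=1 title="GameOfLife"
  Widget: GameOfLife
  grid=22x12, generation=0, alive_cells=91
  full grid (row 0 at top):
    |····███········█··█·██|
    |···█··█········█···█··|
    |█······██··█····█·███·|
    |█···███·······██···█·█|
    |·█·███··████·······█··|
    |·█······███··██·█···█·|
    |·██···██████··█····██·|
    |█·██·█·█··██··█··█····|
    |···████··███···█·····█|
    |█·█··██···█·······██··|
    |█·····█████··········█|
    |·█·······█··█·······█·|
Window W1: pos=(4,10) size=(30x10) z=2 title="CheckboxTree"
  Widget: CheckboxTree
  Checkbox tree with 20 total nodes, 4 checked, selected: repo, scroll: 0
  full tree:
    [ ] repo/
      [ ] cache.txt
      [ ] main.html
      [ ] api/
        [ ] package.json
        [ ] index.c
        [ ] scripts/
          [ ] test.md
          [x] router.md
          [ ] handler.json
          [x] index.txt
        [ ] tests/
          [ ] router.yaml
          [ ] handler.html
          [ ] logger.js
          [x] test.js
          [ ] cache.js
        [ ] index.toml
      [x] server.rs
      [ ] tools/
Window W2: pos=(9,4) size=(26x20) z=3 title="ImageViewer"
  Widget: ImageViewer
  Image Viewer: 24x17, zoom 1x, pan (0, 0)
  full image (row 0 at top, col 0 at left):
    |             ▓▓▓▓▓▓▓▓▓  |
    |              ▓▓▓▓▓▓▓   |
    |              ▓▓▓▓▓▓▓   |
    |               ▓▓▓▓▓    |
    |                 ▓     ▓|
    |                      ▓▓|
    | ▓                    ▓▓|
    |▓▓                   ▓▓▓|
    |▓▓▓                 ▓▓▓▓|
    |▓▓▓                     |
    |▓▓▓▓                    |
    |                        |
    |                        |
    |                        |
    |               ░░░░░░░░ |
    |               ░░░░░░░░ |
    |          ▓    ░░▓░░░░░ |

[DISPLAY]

     ┃█┃              ▓▓▓▓▓▓▓   ┃    
  ┏━━━━┃               ▓▓▓▓▓    ┃    
  ┃ Che┃                 ▓     ▓┃    
  ┠────┃                      ▓▓┃    
  ┃>[-]┃ ▓                    ▓▓┃    
  ┃   [┃▓▓                   ▓▓▓┃    
  ┃   [┃▓▓▓                 ▓▓▓▓┃    
  ┃   [┃▓▓▓                     ┃    
  ┃    ┃▓▓▓▓                    ┃    
  ┃    ┃                        ┃    
  ┗━━━━┃                        ┃    
       ┃                        ┃    
       ┃               ░░░░░░░░ ┃    
       ┃               ░░░░░░░░ ┃    
       ┗━━━━━━━━━━━━━━━━━━━━━━━━┛    
                                     
                                     
                                     


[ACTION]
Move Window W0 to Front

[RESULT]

     ┃█······██··█····█·███┃▓   ┃    
  ┏━━┃█···███·······██···█·┃    ┃    
  ┃ C┃·█·███··████·······█·┃   ▓┃    
  ┠──┃·█······███··██·█···█┃  ▓▓┃    
  ┃>[┃·██···██████··█····██┃  ▓▓┃    
  ┃  ┃█·██·█·█··██··█··█···┃ ▓▓▓┃    
  ┃  ┃···████··███···█·····┃▓▓▓▓┃    
  ┃  ┃█·█··██···█·······██·┃    ┃    
  ┃  ┃█·····█████··········┃    ┃    
  ┃  ┗━━━━━━━━━━━━━━━━━━━━━┛    ┃    
  ┗━━━━┃                        ┃    
       ┃                        ┃    
       ┃               ░░░░░░░░ ┃    
       ┃               ░░░░░░░░ ┃    
       ┗━━━━━━━━━━━━━━━━━━━━━━━━┛    
                                     
                                     
                                     


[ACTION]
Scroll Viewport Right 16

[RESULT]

   ┃█······██··█····█·███┃▓   ┃      
┏━━┃█···███·······██···█·┃    ┃      
┃ C┃·█·███··████·······█·┃   ▓┃      
┠──┃·█······███··██·█···█┃  ▓▓┃      
┃>[┃·██···██████··█····██┃  ▓▓┃      
┃  ┃█·██·█·█··██··█··█···┃ ▓▓▓┃      
┃  ┃···████··███···█·····┃▓▓▓▓┃      
┃  ┃█·█··██···█·······██·┃    ┃      
┃  ┃█·····█████··········┃    ┃      
┃  ┗━━━━━━━━━━━━━━━━━━━━━┛    ┃      
┗━━━━┃                        ┃      
     ┃                        ┃      
     ┃               ░░░░░░░░ ┃      
     ┃               ░░░░░░░░ ┃      
     ┗━━━━━━━━━━━━━━━━━━━━━━━━┛      
                                     
                                     
                                     


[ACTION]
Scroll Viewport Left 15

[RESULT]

       ┃█······██··█····█·███┃▓   ┃  
    ┏━━┃█···███·······██···█·┃    ┃  
    ┃ C┃·█·███··████·······█·┃   ▓┃  
    ┠──┃·█······███··██·█···█┃  ▓▓┃  
    ┃>[┃·██···██████··█····██┃  ▓▓┃  
    ┃  ┃█·██·█·█··██··█··█···┃ ▓▓▓┃  
    ┃  ┃···████··███···█·····┃▓▓▓▓┃  
    ┃  ┃█·█··██···█·······██·┃    ┃  
    ┃  ┃█·····█████··········┃    ┃  
    ┃  ┗━━━━━━━━━━━━━━━━━━━━━┛    ┃  
    ┗━━━━┃                        ┃  
         ┃                        ┃  
         ┃               ░░░░░░░░ ┃  
         ┃               ░░░░░░░░ ┃  
         ┗━━━━━━━━━━━━━━━━━━━━━━━━┛  
                                     
                                     
                                     


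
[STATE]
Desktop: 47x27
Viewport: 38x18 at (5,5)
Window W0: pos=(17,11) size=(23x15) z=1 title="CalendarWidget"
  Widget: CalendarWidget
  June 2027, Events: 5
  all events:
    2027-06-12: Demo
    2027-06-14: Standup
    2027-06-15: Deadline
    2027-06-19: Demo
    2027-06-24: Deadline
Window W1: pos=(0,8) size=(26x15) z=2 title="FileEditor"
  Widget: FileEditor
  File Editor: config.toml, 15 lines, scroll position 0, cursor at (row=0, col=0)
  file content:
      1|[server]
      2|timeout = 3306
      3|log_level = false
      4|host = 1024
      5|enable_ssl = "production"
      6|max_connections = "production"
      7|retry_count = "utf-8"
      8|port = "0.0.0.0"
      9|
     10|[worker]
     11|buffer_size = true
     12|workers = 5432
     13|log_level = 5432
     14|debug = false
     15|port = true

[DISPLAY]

                                      
                                      
                                      
━━━━━━━━━━━━━━━━━━━━┓                 
eEditor             ┃                 
────────────────────┨                 
ver]               ▲┃━━━━━━━━━━━━━┓   
out = 3306         █┃rWidget      ┃   
level = false      ░┃─────────────┨   
 = 1024            ░┃ne 2027      ┃   
le_ssl = "productio░┃ Th Fr Sa Su ┃   
connections = "prod░┃  3  4  5  6 ┃   
y_count = "utf-8"  ░┃ 10 11 12* 13┃   
 = "0.0.0.0"       ░┃16 17 18 19* ┃   
                   ░┃ 24* 25 26 27┃   
ker]               ░┃             ┃   
er_size = true     ▼┃             ┃   
━━━━━━━━━━━━━━━━━━━━┛             ┃   


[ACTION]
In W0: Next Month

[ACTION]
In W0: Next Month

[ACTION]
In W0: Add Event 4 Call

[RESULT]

                                      
                                      
                                      
━━━━━━━━━━━━━━━━━━━━┓                 
eEditor             ┃                 
────────────────────┨                 
ver]               ▲┃━━━━━━━━━━━━━┓   
out = 3306         █┃rWidget      ┃   
level = false      ░┃─────────────┨   
 = 1024            ░┃ust 2027     ┃   
le_ssl = "productio░┃ Th Fr Sa Su ┃   
connections = "prod░┃           1 ┃   
y_count = "utf-8"  ░┃*  5  6  7  8┃   
 = "0.0.0.0"       ░┃ 12 13 14 15 ┃   
                   ░┃ 19 20 21 22 ┃   
ker]               ░┃ 26 27 28 29 ┃   
er_size = true     ▼┃             ┃   
━━━━━━━━━━━━━━━━━━━━┛             ┃   


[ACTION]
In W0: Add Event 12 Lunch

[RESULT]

                                      
                                      
                                      
━━━━━━━━━━━━━━━━━━━━┓                 
eEditor             ┃                 
────────────────────┨                 
ver]               ▲┃━━━━━━━━━━━━━┓   
out = 3306         █┃rWidget      ┃   
level = false      ░┃─────────────┨   
 = 1024            ░┃ust 2027     ┃   
le_ssl = "productio░┃ Th Fr Sa Su ┃   
connections = "prod░┃           1 ┃   
y_count = "utf-8"  ░┃*  5  6  7  8┃   
 = "0.0.0.0"       ░┃ 12* 13 14 15┃   
                   ░┃ 19 20 21 22 ┃   
ker]               ░┃ 26 27 28 29 ┃   
er_size = true     ▼┃             ┃   
━━━━━━━━━━━━━━━━━━━━┛             ┃   


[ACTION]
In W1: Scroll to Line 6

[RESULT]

                                      
                                      
                                      
━━━━━━━━━━━━━━━━━━━━┓                 
eEditor             ┃                 
────────────────────┨                 
le_ssl = "productio▲┃━━━━━━━━━━━━━┓   
connections = "prod░┃rWidget      ┃   
y_count = "utf-8"  ░┃─────────────┨   
 = "0.0.0.0"       ░┃ust 2027     ┃   
                   ░┃ Th Fr Sa Su ┃   
ker]               ░┃           1 ┃   
er_size = true     ░┃*  5  6  7  8┃   
ers = 5432         ░┃ 12* 13 14 15┃   
level = 5432       ░┃ 19 20 21 22 ┃   
g = false          █┃ 26 27 28 29 ┃   
 = true            ▼┃             ┃   
━━━━━━━━━━━━━━━━━━━━┛             ┃   


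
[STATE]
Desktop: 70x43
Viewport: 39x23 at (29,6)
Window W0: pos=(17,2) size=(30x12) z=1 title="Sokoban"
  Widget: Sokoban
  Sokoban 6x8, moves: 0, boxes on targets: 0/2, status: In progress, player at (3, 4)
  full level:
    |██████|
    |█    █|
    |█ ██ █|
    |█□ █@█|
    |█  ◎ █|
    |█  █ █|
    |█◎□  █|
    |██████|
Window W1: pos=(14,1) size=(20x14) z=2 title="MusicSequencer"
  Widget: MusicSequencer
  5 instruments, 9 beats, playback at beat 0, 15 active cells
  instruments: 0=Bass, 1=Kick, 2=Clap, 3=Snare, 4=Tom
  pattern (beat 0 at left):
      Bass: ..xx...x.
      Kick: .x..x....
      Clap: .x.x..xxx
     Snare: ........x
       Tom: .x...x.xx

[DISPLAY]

·   ┃            ┃                     
█   ┃            ┃                     
█   ┃            ┃                     
█   ┃            ┃                     
    ┃            ┃                     
    ┃            ┃                     
    ┃            ┃                     
    ┃━━━━━━━━━━━━┛                     
━━━━┛                                  
                                       
                                       
                                       
                                       
                                       
                                       
                                       
                                       
                                       
                                       
                                       
                                       
                                       
                                       


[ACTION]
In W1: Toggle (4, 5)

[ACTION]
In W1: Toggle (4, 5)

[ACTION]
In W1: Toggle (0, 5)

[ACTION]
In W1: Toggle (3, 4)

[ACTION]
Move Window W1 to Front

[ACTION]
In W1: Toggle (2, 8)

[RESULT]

·   ┃            ┃                     
·   ┃            ┃                     
█   ┃            ┃                     
█   ┃            ┃                     
    ┃            ┃                     
    ┃            ┃                     
    ┃            ┃                     
    ┃━━━━━━━━━━━━┛                     
━━━━┛                                  
                                       
                                       
                                       
                                       
                                       
                                       
                                       
                                       
                                       
                                       
                                       
                                       
                                       
                                       


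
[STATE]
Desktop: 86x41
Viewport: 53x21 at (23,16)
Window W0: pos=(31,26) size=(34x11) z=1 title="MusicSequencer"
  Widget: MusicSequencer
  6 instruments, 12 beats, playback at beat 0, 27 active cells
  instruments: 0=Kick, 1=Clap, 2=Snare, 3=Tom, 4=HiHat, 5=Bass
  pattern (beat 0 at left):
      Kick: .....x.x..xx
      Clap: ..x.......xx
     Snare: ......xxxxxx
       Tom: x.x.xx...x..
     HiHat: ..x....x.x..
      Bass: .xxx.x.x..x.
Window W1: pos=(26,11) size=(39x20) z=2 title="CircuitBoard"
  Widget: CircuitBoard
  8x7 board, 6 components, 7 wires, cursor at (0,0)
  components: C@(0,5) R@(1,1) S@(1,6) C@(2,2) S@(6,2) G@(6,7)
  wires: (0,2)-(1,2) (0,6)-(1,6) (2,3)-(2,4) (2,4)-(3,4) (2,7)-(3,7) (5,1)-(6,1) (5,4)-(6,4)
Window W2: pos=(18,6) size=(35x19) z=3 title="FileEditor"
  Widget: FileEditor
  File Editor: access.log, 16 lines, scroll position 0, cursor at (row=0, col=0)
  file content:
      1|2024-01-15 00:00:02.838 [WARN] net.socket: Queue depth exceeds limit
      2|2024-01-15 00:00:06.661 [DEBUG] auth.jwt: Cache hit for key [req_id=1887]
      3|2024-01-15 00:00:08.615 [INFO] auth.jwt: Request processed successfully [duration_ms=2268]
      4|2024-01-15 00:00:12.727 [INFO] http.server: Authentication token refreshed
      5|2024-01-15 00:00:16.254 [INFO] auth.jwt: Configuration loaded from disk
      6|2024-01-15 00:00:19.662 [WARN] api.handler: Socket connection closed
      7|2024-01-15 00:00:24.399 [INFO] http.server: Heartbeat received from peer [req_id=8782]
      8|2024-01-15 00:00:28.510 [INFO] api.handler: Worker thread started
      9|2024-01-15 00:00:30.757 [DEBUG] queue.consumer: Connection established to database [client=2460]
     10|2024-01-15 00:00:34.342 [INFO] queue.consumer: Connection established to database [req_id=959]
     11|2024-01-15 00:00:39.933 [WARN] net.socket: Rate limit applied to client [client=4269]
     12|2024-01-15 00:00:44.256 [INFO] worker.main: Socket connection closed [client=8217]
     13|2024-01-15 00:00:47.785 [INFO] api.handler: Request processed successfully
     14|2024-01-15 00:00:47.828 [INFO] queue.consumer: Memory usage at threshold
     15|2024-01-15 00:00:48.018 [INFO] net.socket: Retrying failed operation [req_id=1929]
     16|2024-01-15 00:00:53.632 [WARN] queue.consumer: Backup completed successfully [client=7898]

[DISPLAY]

-01-15 00:00:28.510 [INFO] a░┃  │        ┃           
-01-15 00:00:30.757 [DEBUG] ░┃  S        ┃           
-01-15 00:00:34.342 [INFO] q░┃           ┃           
-01-15 00:00:39.933 [WARN] n░┃      ·    ┃           
-01-15 00:00:44.256 [INFO] w░┃      │    ┃           
-01-15 00:00:47.785 [INFO] a░┃      ·    ┃           
-01-15 00:00:47.828 [INFO] q░┃           ┃           
-01-15 00:00:48.018 [INFO] n▼┃           ┃           
━━━━━━━━━━━━━━━━━━━━━━━━━━━━━┛           ┃           
   ┃5       ·           ·                ┃           
   ┃        │           │                ┃           
   ┃6       ·   S       ·           G    ┃           
   ┃Cursor: (0,0)                        ┃           
   ┃                                     ┃           
   ┗━━━━━━━━━━━━━━━━━━━━━━━━━━━━━━━━━━━━━┛           
        ┃  Clap··█·······██              ┃           
        ┃ Snare······██████              ┃           
        ┃   Tom█·█·██···█··              ┃           
        ┃ HiHat··█····█·█··              ┃           
        ┃  Bass·███·█·█··█·              ┃           
        ┗━━━━━━━━━━━━━━━━━━━━━━━━━━━━━━━━┛           


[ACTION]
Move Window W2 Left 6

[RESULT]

 00:00:28.510 [INFO] a░┃        │        ┃           
 00:00:30.757 [DEBUG] ░┃        S        ┃           
 00:00:34.342 [INFO] q░┃                 ┃           
 00:00:39.933 [WARN] n░┃·           ·    ┃           
 00:00:44.256 [INFO] w░┃│           │    ┃           
 00:00:47.785 [INFO] a░┃·           ·    ┃           
 00:00:47.828 [INFO] q░┃                 ┃           
 00:00:48.018 [INFO] n▼┃                 ┃           
━━━━━━━━━━━━━━━━━━━━━━━┛                 ┃           
   ┃5       ·           ·                ┃           
   ┃        │           │                ┃           
   ┃6       ·   S       ·           G    ┃           
   ┃Cursor: (0,0)                        ┃           
   ┃                                     ┃           
   ┗━━━━━━━━━━━━━━━━━━━━━━━━━━━━━━━━━━━━━┛           
        ┃  Clap··█·······██              ┃           
        ┃ Snare······██████              ┃           
        ┃   Tom█·█·██···█··              ┃           
        ┃ HiHat··█····█·█··              ┃           
        ┃  Bass·███·█·█··█·              ┃           
        ┗━━━━━━━━━━━━━━━━━━━━━━━━━━━━━━━━┛           


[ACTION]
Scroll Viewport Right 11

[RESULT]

510 [INFO] a░┃        │        ┃                     
757 [DEBUG] ░┃        S        ┃                     
342 [INFO] q░┃                 ┃                     
933 [WARN] n░┃·           ·    ┃                     
256 [INFO] w░┃│           │    ┃                     
785 [INFO] a░┃·           ·    ┃                     
828 [INFO] q░┃                 ┃                     
018 [INFO] n▼┃                 ┃                     
━━━━━━━━━━━━━┛                 ┃                     
  ·           ·                ┃                     
  │           │                ┃                     
  ·   S       ·           G    ┃                     
: (0,0)                        ┃                     
                               ┃                     
━━━━━━━━━━━━━━━━━━━━━━━━━━━━━━━┛                     
 Clap··█·······██              ┃                     
Snare······██████              ┃                     
  Tom█·█·██···█··              ┃                     
HiHat··█····█·█··              ┃                     
 Bass·███·█·█··█·              ┃                     
━━━━━━━━━━━━━━━━━━━━━━━━━━━━━━━┛                     


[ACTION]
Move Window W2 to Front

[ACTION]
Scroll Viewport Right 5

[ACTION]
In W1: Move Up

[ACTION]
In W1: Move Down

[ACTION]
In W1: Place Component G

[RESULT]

510 [INFO] a░┃        │        ┃                     
757 [DEBUG] ░┃        S        ┃                     
342 [INFO] q░┃                 ┃                     
933 [WARN] n░┃·           ·    ┃                     
256 [INFO] w░┃│           │    ┃                     
785 [INFO] a░┃·           ·    ┃                     
828 [INFO] q░┃                 ┃                     
018 [INFO] n▼┃                 ┃                     
━━━━━━━━━━━━━┛                 ┃                     
  ·           ·                ┃                     
  │           │                ┃                     
  ·   S       ·           G    ┃                     
: (1,0)                        ┃                     
                               ┃                     
━━━━━━━━━━━━━━━━━━━━━━━━━━━━━━━┛                     
 Clap··█·······██              ┃                     
Snare······██████              ┃                     
  Tom█·█·██···█··              ┃                     
HiHat··█····█·█··              ┃                     
 Bass·███·█·█··█·              ┃                     
━━━━━━━━━━━━━━━━━━━━━━━━━━━━━━━┛                     


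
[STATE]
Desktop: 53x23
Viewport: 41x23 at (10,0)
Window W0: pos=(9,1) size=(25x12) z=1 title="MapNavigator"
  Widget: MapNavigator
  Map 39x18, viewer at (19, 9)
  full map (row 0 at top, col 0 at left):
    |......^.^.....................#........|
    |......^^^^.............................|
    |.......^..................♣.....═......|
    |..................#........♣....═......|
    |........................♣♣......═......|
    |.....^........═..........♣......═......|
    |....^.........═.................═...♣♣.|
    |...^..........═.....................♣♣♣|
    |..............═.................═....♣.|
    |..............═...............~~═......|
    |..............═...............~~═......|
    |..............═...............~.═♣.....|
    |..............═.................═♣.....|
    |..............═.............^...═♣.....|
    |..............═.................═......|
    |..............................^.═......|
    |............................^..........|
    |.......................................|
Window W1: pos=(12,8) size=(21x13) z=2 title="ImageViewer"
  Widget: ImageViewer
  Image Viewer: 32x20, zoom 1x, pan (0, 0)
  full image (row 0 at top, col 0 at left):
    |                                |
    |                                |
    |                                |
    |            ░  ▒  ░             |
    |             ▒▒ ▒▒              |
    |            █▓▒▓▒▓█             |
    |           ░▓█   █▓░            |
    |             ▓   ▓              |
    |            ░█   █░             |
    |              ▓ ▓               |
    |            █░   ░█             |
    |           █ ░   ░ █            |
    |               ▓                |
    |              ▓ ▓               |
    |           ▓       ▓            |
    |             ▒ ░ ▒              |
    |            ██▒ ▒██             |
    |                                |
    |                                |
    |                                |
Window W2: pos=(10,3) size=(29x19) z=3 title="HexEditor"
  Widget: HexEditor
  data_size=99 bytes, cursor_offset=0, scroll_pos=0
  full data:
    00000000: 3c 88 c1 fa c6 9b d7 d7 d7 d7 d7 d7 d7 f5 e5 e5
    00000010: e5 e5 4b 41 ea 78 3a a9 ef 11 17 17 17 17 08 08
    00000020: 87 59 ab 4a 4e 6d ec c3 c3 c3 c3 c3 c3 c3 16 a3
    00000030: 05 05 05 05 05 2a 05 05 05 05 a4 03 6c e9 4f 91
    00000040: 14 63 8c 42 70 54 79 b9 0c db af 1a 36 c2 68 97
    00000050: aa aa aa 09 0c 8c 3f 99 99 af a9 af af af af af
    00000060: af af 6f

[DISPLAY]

                                         
━━━━━━━━━━━━━━━━━━━━━━━┓                 
 MapNavigator          ┃                 
┏━━━━━━━━━━━━━━━━━━━━━━━━━━━┓            
┃ HexEditor                 ┃            
┠───────────────────────────┨            
┃00000000  3C 88 c1 fa c6 9b┃            
┃00000010  e5 e5 4b 41 ea 78┃            
┃00000020  87 59 ab 4a 4e 6d┃            
┃00000030  05 05 05 05 05 2a┃            
┃00000040  14 63 8c 42 70 54┃            
┃00000050  aa aa aa 09 0c 8c┃            
┃00000060  af af 6f         ┃            
┃                           ┃            
┃                           ┃            
┃                           ┃            
┃                           ┃            
┃                           ┃            
┃                           ┃            
┃                           ┃            
┃                           ┃            
┗━━━━━━━━━━━━━━━━━━━━━━━━━━━┛            
                                         


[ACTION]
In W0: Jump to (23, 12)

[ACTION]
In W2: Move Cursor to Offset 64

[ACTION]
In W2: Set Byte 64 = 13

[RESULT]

                                         
━━━━━━━━━━━━━━━━━━━━━━━┓                 
 MapNavigator          ┃                 
┏━━━━━━━━━━━━━━━━━━━━━━━━━━━┓            
┃ HexEditor                 ┃            
┠───────────────────────────┨            
┃00000000  3c 88 c1 fa c6 9b┃            
┃00000010  e5 e5 4b 41 ea 78┃            
┃00000020  87 59 ab 4a 4e 6d┃            
┃00000030  05 05 05 05 05 2a┃            
┃00000040  13 63 8c 42 70 54┃            
┃00000050  aa aa aa 09 0c 8c┃            
┃00000060  af af 6f         ┃            
┃                           ┃            
┃                           ┃            
┃                           ┃            
┃                           ┃            
┃                           ┃            
┃                           ┃            
┃                           ┃            
┃                           ┃            
┗━━━━━━━━━━━━━━━━━━━━━━━━━━━┛            
                                         


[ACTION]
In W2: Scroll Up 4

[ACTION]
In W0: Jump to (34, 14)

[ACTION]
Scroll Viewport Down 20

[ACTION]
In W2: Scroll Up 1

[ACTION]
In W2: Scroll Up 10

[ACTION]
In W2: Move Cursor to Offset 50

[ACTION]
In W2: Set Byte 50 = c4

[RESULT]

                                         
━━━━━━━━━━━━━━━━━━━━━━━┓                 
 MapNavigator          ┃                 
┏━━━━━━━━━━━━━━━━━━━━━━━━━━━┓            
┃ HexEditor                 ┃            
┠───────────────────────────┨            
┃00000000  3c 88 c1 fa c6 9b┃            
┃00000010  e5 e5 4b 41 ea 78┃            
┃00000020  87 59 ab 4a 4e 6d┃            
┃00000030  05 05 C4 05 05 2a┃            
┃00000040  13 63 8c 42 70 54┃            
┃00000050  aa aa aa 09 0c 8c┃            
┃00000060  af af 6f         ┃            
┃                           ┃            
┃                           ┃            
┃                           ┃            
┃                           ┃            
┃                           ┃            
┃                           ┃            
┃                           ┃            
┃                           ┃            
┗━━━━━━━━━━━━━━━━━━━━━━━━━━━┛            
                                         
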